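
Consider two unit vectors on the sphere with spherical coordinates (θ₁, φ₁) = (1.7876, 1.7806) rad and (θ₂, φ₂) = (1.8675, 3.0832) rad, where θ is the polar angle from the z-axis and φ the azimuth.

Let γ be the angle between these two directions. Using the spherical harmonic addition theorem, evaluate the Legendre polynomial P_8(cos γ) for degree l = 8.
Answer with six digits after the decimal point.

-0.251974

Expand P_8 via completeness: Σ_{m} conj(Y_{8,m}) at Ω₁ times Y_{8,m} at Ω₂ —
  m=-8: Y*=-0.04581 + 0.42398j  Y=0.32190 + 0.16236j  product -0.08358 + 0.12904j
  m=-7: Y*=-0.37377 + 0.03832j  Y=0.40458 + 0.17524j  product -0.15793 - 0.05000j
  m=-6: Y*=0.03066 + 0.09507j  Y=0.07631 + 0.02789j  product -0.00031 + 0.00811j
  m=-5: Y*=-0.31062 + 0.17858j  Y=-0.31281 - 0.09402j  product 0.11395 - 0.02666j
  m=-4: Y*=-0.01314 - 0.01463j  Y=-0.20576 - 0.04895j  product 0.00199 + 0.00365j
  m=-3: Y*=-0.19372 + 0.26602j  Y=0.23366 + 0.04136j  product -0.05627 + 0.05415j
  m=-2: Y*=-0.06601 - 0.02945j  Y=0.25350 + 0.02974j  product -0.01586 - 0.00943j
  m=-1: Y*=-0.06496 + 0.30509j  Y=-0.19278 - 0.01127j  product 0.01596 - 0.05808j
  m=+0: Y*=-0.08746 + 0.00000j  Y=-0.26558 + 0.00000j  product 0.02323 + 0.00000j
  m=+1: Y*=0.06496 + 0.30509j  Y=0.19278 - 0.01127j  product 0.01596 + 0.05808j
  m=+2: Y*=-0.06601 + 0.02945j  Y=0.25350 - 0.02974j  product -0.01586 + 0.00943j
  m=+3: Y*=0.19372 + 0.26602j  Y=-0.23366 + 0.04136j  product -0.05627 - 0.05415j
  m=+4: Y*=-0.01314 + 0.01463j  Y=-0.20576 + 0.04895j  product 0.00199 - 0.00365j
  m=+5: Y*=0.31062 + 0.17858j  Y=0.31281 - 0.09402j  product 0.11395 + 0.02666j
  m=+6: Y*=0.03066 - 0.09507j  Y=0.07631 - 0.02789j  product -0.00031 - 0.00811j
  m=+7: Y*=0.37377 + 0.03832j  Y=-0.40458 + 0.17524j  product -0.15793 + 0.05000j
  m=+8: Y*=-0.04581 - 0.42398j  Y=0.32190 - 0.16236j  product -0.08358 - 0.12904j
Total Σ_m = -0.34088 + 0.00000j. Multiply by 0.739198: -0.25197 + 0.00000j. P_8(cos γ) = -0.251974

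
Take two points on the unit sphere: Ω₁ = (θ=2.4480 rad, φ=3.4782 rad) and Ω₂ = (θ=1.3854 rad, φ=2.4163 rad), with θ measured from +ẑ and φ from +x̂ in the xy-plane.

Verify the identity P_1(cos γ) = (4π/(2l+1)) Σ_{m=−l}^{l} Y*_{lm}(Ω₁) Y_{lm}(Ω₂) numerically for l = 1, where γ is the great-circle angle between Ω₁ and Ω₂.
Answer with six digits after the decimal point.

0.164394

Expand P_1 via completeness: Σ_{m} conj(Y_{1,m}) at Ω₁ times Y_{1,m} at Ω₂ —
  m=-1: Y*=(-0.208480, -0.072952)  Y=(-0.254105, -0.225258)  product (0.036543, 0.065499)
  m=+0: Y*=(-0.375713, -0.000000)  Y=(0.090067, 0.000000)  product (-0.033839, -0.000000)
  m=+1: Y*=(0.208480, -0.072952)  Y=(0.254105, -0.225258)  product (0.036543, -0.065499)
Σ over m = (0.039246, 0.000000); ×(4π/3) → (0.164394, 0.000000). Real part: 0.164394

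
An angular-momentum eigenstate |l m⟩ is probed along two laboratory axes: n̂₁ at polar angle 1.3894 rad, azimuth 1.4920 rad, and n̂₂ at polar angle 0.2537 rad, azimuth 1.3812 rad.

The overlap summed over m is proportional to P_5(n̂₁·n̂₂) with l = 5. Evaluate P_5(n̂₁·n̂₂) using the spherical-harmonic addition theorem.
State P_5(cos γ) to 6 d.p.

0.242174

Term-by-term m-sum for l=5 (normalisation 4π/11 = 1.142397):
  m=-5: Y*=(0.164021, 0.394550)  Y=(0.000375, -0.000270)  product (0.000168, 0.000104)
  m=-4: Y*=(0.235618, -0.076824)  Y=(0.004093, 0.003877)  product (0.001262, 0.000599)
  m=-3: Y*=(0.054513, 0.226297)  Y=(-0.021898, 0.034255)  product (-0.008946, -0.003088)
  m=-2: Y*=(0.263604, -0.041889)  Y=(-0.173863, -0.069280)  product (-0.048733, -0.010980)
  m=-1: Y*=(0.014050, 0.177943)  Y=(0.095739, -0.498899)  product (0.090121, 0.010026)
  m=+0: Y*=(0.269816, -0.000000)  Y=(0.534597, 0.000000)  product (0.144243, 0.000000)
  m=+1: Y*=(-0.014050, 0.177943)  Y=(-0.095739, -0.498899)  product (0.090121, -0.010026)
  m=+2: Y*=(0.263604, 0.041889)  Y=(-0.173863, 0.069280)  product (-0.048733, 0.010980)
  m=+3: Y*=(-0.054513, 0.226297)  Y=(0.021898, 0.034255)  product (-0.008946, 0.003088)
  m=+4: Y*=(0.235618, 0.076824)  Y=(0.004093, -0.003877)  product (0.001262, -0.000599)
  m=+5: Y*=(-0.164021, 0.394550)  Y=(-0.000375, -0.000270)  product (0.000168, -0.000104)
Accumulated sum (0.211987, 0.000000); after 4π/(2l+1) scaling, (0.242174, 0.000000) ⇒ P_5 = 0.242174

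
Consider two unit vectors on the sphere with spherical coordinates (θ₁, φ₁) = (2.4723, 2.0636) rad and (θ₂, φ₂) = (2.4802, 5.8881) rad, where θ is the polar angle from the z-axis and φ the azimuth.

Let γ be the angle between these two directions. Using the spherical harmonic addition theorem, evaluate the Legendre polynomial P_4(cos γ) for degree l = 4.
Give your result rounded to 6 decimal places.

0.030890

Addition theorem: P_4(cos γ) = (4π/9) Σ_m Y*_{lm}(Ω₁) Y_{lm}(Ω₂), m = −4…4:
  m=-4: (-0.025560, 0.060385) × (-0.000601, 0.062981) = (-0.003788, -0.001646)  (running Σ = (-0.003788, -0.001646))
  m=-3: (-0.233440, 0.021628) × (-0.086073, -0.212079) = (0.024680, 0.047646)  (running Σ = (0.020892, 0.046000))
  m=-2: (-0.235107, -0.354819) × (0.298334, 0.301196) = (0.036730, -0.176668)  (running Σ = (0.057621, -0.130668))
  m=-1: (0.142170, -0.264751) × (-0.287656, -0.119956) = (-0.072654, 0.059103)  (running Σ = (-0.015033, -0.071565))
  m=0: (-0.233921, -0.000000) × (-0.223107, 0.000000) = (0.052189, 0.000000)  (running Σ = (0.037156, -0.071565))
  m=1: (-0.142170, -0.264751) × (0.287656, -0.119956) = (-0.072654, -0.059103)  (running Σ = (-0.035498, -0.130668))
  m=2: (-0.235107, 0.354819) × (0.298334, -0.301196) = (0.036730, 0.176668)  (running Σ = (0.001231, 0.046000))
  m=3: (0.233440, 0.021628) × (0.086073, -0.212079) = (0.024680, -0.047646)  (running Σ = (0.025911, -0.001646))
  m=4: (-0.025560, -0.060385) × (-0.000601, -0.062981) = (-0.003788, 0.001646)  (running Σ = (0.022123, -0.000000))
Σ over m = (0.022123, -0.000000); ×(4π/9) → (0.030890, -0.000000). Real part: 0.030890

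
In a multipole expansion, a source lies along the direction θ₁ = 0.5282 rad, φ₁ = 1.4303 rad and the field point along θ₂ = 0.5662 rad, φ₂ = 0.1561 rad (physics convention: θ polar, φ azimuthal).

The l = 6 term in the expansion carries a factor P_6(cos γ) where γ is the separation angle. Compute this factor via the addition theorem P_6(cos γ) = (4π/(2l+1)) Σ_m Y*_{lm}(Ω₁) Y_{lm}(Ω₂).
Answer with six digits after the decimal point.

Term-by-term m-sum for l=6 (normalisation 4π/13 = 0.966644):
  [-6]  conj(Y_{6,-6})(Ω₁) = (-0.005266, 0.005910) ; Y_{6,-6}(Ω₂) = (0.006820, -0.009272) ; Δ = (0.000019, 0.000089)
  [-5]  conj(Y_{6,-5})(Ω₁) = (0.030364, 0.035868) ; Y_{6,-5}(Ω₂) = (0.044575, -0.044140) ; Δ = (0.002937, 0.000259)
  [-4]  conj(Y_{6,-4})(Ω₁) = (0.140353, -0.088383) ; Y_{6,-4}(Ω₂) = (0.163817, -0.118042) ; Δ = (0.012559, -0.031046)
  [-3]  conj(Y_{6,-3})(Ω₁) = (-0.153394, -0.342124) ; Y_{6,-3}(Ω₂) = (0.366091, -0.185180) ; Δ = (-0.119511, -0.096843)
  [-2]  conj(Y_{6,-2})(Ω₁) = (-0.471890, 0.136201) ; Y_{6,-2}(Ω₂) = (0.438837, -0.141637) ; Δ = (-0.187792, 0.126607)
  [-1]  conj(Y_{6,-1})(Ω₁) = (0.024739, 0.174921) ; Y_{6,-1}(Ω₂) = (0.068777, -0.010824) ; Δ = (0.003595, 0.011763)
  [+0]  conj(Y_{6,0})(Ω₁) = (-0.385882, -0.000000) ; Y_{6,0}(Ω₂) = (-0.416211, 0.000000) ; Δ = (0.160608, 0.000000)
  [+1]  conj(Y_{6,1})(Ω₁) = (-0.024739, 0.174921) ; Y_{6,1}(Ω₂) = (-0.068777, -0.010824) ; Δ = (0.003595, -0.011763)
  [+2]  conj(Y_{6,2})(Ω₁) = (-0.471890, -0.136201) ; Y_{6,2}(Ω₂) = (0.438837, 0.141637) ; Δ = (-0.187792, -0.126607)
  [+3]  conj(Y_{6,3})(Ω₁) = (0.153394, -0.342124) ; Y_{6,3}(Ω₂) = (-0.366091, -0.185180) ; Δ = (-0.119511, 0.096843)
  [+4]  conj(Y_{6,4})(Ω₁) = (0.140353, 0.088383) ; Y_{6,4}(Ω₂) = (0.163817, 0.118042) ; Δ = (0.012559, 0.031046)
  [+5]  conj(Y_{6,5})(Ω₁) = (-0.030364, 0.035868) ; Y_{6,5}(Ω₂) = (-0.044575, -0.044140) ; Δ = (0.002937, -0.000259)
  [+6]  conj(Y_{6,6})(Ω₁) = (-0.005266, -0.005910) ; Y_{6,6}(Ω₂) = (0.006820, 0.009272) ; Δ = (0.000019, -0.000089)
Σ over m = (-0.415777, -0.000000); ×(4π/13) → (-0.401908, -0.000000). Real part: -0.401908

-0.401908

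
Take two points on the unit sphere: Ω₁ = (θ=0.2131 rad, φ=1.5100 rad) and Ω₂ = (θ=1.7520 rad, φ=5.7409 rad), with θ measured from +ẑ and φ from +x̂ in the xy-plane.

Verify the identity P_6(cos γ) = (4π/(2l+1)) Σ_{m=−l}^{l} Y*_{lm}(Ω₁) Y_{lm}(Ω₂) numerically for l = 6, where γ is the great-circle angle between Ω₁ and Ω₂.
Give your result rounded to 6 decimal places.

Term-by-term m-sum for l=6 (normalisation 4π/13 = 0.966644):
  m=-6: Y*=-0.000040+0.000015i  Y=-0.434782-0.048953i  product +0.000018-0.000005i
  m=-5: Y*=+0.000207+0.000660i  Y=+0.252388-0.115801i  product +0.000129+0.000143i
  m=-4: Y*=+0.006587-0.001634i  Y=+0.120918-0.177374i  product +0.000507-0.001366i
  m=-3: Y*=-0.008201-0.044467i  Y=-0.016542+0.294778i  product +0.013244-0.001682i
  m=-2: Y*=-0.201273+0.024595i  Y=+0.066296+0.125430i  product -0.016429-0.023615i
  m=-1: Y*=+0.033403+0.548748i  Y=-0.253988-0.153038i  product +0.075495-0.144487i
  m=+0: Y*=+0.586184-0.000000i  Y=-0.121688+0.000000i  product -0.071331+0.000000i
  m=+1: Y*=-0.033403+0.548748i  Y=+0.253988-0.153038i  product +0.075495+0.144487i
  m=+2: Y*=-0.201273-0.024595i  Y=+0.066296-0.125430i  product -0.016429+0.023615i
  m=+3: Y*=+0.008201-0.044467i  Y=+0.016542+0.294778i  product +0.013244+0.001682i
  m=+4: Y*=+0.006587+0.001634i  Y=+0.120918+0.177374i  product +0.000507+0.001366i
  m=+5: Y*=-0.000207+0.000660i  Y=-0.252388-0.115801i  product +0.000129-0.000143i
  m=+6: Y*=-0.000040-0.000015i  Y=-0.434782+0.048953i  product +0.000018+0.000005i
Total Σ_m = +0.074597+0.000000i. Multiply by 0.966644: +0.072108+0.000000i. P_6(cos γ) = 0.072108

0.072108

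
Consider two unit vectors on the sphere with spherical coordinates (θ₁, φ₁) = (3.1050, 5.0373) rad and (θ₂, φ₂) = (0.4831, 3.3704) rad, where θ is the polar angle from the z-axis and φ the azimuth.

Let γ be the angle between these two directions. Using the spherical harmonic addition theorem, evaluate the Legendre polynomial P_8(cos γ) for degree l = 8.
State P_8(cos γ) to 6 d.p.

Addition theorem: P_8(cos γ) = (4π/17) Σ_m Y*_{lm}(Ω₁) Y_{lm}(Ω₂), m = −8…8:
  term(m=-8) = +0.000000+0.000000i   from Y*(Ω₁)=-0.000000+0.000000i, Y(Ω₂)=-0.000287-0.001080i
  term(m=-7) = -0.000000+0.000000i   from Y*(Ω₁)=+0.000000+0.000000i, Y(Ω₂)=+0.000263+0.008518i
  term(m=-6) = -0.000000-0.000000i   from Y*(Ω₁)=+0.000000-0.000000i, Y(Ω₂)=+0.008006-0.039913i
  term(m=-5) = +0.000000-0.000000i   from Y*(Ω₁)=-0.000001-0.000000i, Y(Ω₂)=-0.056497+0.124250i
  term(m=-4) = +0.000007+0.000003i   from Y*(Ω₁)=+0.000006+0.000023i, Y(Ω₂)=+0.197667-0.257036i
  term(m=-3) = -0.000099+0.000334i   from Y*(Ω₁)=+0.000563-0.000382i, Y(Ω₂)=-0.395540+0.324081i
  term(m=-2) = -0.005530-0.001076i   from Y*(Ω₁)=-0.010918-0.008297i, Y(Ω₂)=+0.368525-0.181492i
  term(m=-1) = -0.002091+0.021689i   from Y*(Ω₁)=-0.056957+0.169089i, Y(Ω₂)=+0.118940-0.027699i
  term(m=+0) = -0.522120+0.000000i   from Y*(Ω₁)=+1.135240-0.000000i, Y(Ω₂)=-0.459921+0.000000i
  term(m=+1) = -0.002091-0.021689i   from Y*(Ω₁)=+0.056957+0.169089i, Y(Ω₂)=-0.118940-0.027699i
  term(m=+2) = -0.005530+0.001076i   from Y*(Ω₁)=-0.010918+0.008297i, Y(Ω₂)=+0.368525+0.181492i
  term(m=+3) = -0.000099-0.000334i   from Y*(Ω₁)=-0.000563-0.000382i, Y(Ω₂)=+0.395540+0.324081i
  term(m=+4) = +0.000007-0.000003i   from Y*(Ω₁)=+0.000006-0.000023i, Y(Ω₂)=+0.197667+0.257036i
  term(m=+5) = +0.000000+0.000000i   from Y*(Ω₁)=+0.000001-0.000000i, Y(Ω₂)=+0.056497+0.124250i
  term(m=+6) = -0.000000+0.000000i   from Y*(Ω₁)=+0.000000+0.000000i, Y(Ω₂)=+0.008006+0.039913i
  term(m=+7) = -0.000000-0.000000i   from Y*(Ω₁)=-0.000000+0.000000i, Y(Ω₂)=-0.000263+0.008518i
  term(m=+8) = +0.000000-0.000000i   from Y*(Ω₁)=-0.000000-0.000000i, Y(Ω₂)=-0.000287+0.001080i
Total Σ_m = -0.537544-0.000000i. Multiply by 0.739198: -0.397352-0.000000i. P_8(cos γ) = -0.397352

-0.397352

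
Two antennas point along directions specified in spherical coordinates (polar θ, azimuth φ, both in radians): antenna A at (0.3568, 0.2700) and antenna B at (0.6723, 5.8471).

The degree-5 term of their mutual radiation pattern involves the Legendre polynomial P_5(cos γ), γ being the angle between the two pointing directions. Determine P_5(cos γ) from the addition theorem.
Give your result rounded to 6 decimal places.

-0.049893

Addition theorem: P_5(cos γ) = (4π/11) Σ_m Y*_{lm}(Ω₁) Y_{lm}(Ω₂), m = −5…5:
  m=-5: 0.00053 + 0.00235j × -0.02490 + 0.03565j = -0.00010 - 0.00004j  (running Σ = -0.00010 - 0.00004j)
  m=-4: 0.00965 + 0.01805j × -0.02983 + 0.17016j = -0.00336 + 0.00110j  (running Σ = -0.00346 + 0.00106j)
  m=-3: 0.07015 + 0.07369j × 0.09780 + 0.36390j = -0.01996 + 0.03273j  (running Σ = -0.02341 + 0.03380j)
  m=-2: 0.27152 + 0.16276j × 0.27667 + 0.32939j = 0.02151 + 0.13446j  (running Σ = -0.00190 + 0.16826j)
  m=-1: 0.52793 + 0.14611j × 0.05406 + 0.02519j = 0.02486 + 0.02120j  (running Σ = 0.02296 + 0.18946j)
  m=0: 0.23077 + 0.00000j × -0.38822 + 0.00000j = -0.08959 + 0.00000j  (running Σ = -0.06663 + 0.18946j)
  m=1: -0.52793 + 0.14611j × -0.05406 + 0.02519j = 0.02486 - 0.02120j  (running Σ = -0.04177 + 0.16826j)
  m=2: 0.27152 - 0.16276j × 0.27667 - 0.32939j = 0.02151 - 0.13446j  (running Σ = -0.02026 + 0.03380j)
  m=3: -0.07015 + 0.07369j × -0.09780 + 0.36390j = -0.01996 - 0.03273j  (running Σ = -0.04022 + 0.00106j)
  m=4: 0.00965 - 0.01805j × -0.02983 - 0.17016j = -0.00336 - 0.00110j  (running Σ = -0.04358 - 0.00004j)
  m=5: -0.00053 + 0.00235j × 0.02490 + 0.03565j = -0.00010 + 0.00004j  (running Σ = -0.04367 - 0.00000j)
Total Σ_m = -0.04367 - 0.00000j. Multiply by 1.142397: -0.04989 - 0.00000j. P_5(cos γ) = -0.049893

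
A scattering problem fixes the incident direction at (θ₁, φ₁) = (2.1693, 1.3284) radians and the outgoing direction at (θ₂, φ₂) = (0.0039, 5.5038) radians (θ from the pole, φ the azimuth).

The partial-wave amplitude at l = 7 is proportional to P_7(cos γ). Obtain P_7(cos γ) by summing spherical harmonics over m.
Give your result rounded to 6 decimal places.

Summing Y*_{l m}(θ₁,φ₁)·Y_{l m}(θ₂,φ₂) over m ∈ [−7, 7]; prefactor 4π/(2·7+1) = 0.837758:
  term(m=-7) = (-0.000000, 0.000000)   from Y*(Ω₁)=(-0.130338, 0.016507), Y(Ω₂)=(0.000000, -0.000000)
  term(m=-6) = (-0.000000, -0.000000)   from Y*(Ω₁)=(0.038938, -0.332957), Y(Ω₂)=(-0.000000, -0.000000)
  term(m=-5) = (-0.000000, -0.000000)   from Y*(Ω₁)=(0.413468, 0.155071), Y(Ω₂)=(-0.000000, -0.000000)
  term(m=-4) = (0.000000, -0.000000)   from Y*(Ω₁)=(-0.122751, 0.178959), Y(Ω₂)=(-0.000000, 0.000000)
  term(m=-3) = (-0.000000, -0.000000)   from Y*(Ω₁)=(0.146882, 0.165061), Y(Ω₂)=(-0.000000, 0.000000)
  term(m=-2) = (-0.000018, -0.000033)   from Y*(Ω₁)=(-0.293238, 0.154454), Y(Ω₂)=(0.000001, 0.000114)
  term(m=-1) = (-0.000731, 0.001227)   from Y*(Ω₁)=(0.021503, 0.086965), Y(Ω₂)=(0.011340, 0.011204)
  term(m=+0) = (-0.373336, -0.000000)   from Y*(Ω₁)=(-0.341784, -0.000000), Y(Ω₂)=(1.092316, 0.000000)
  term(m=+1) = (-0.000731, -0.001227)   from Y*(Ω₁)=(-0.021503, 0.086965), Y(Ω₂)=(-0.011340, 0.011204)
  term(m=+2) = (-0.000018, 0.000033)   from Y*(Ω₁)=(-0.293238, -0.154454), Y(Ω₂)=(0.000001, -0.000114)
  term(m=+3) = (-0.000000, 0.000000)   from Y*(Ω₁)=(-0.146882, 0.165061), Y(Ω₂)=(0.000000, 0.000000)
  term(m=+4) = (0.000000, 0.000000)   from Y*(Ω₁)=(-0.122751, -0.178959), Y(Ω₂)=(-0.000000, -0.000000)
  term(m=+5) = (-0.000000, 0.000000)   from Y*(Ω₁)=(-0.413468, 0.155071), Y(Ω₂)=(0.000000, -0.000000)
  term(m=+6) = (-0.000000, 0.000000)   from Y*(Ω₁)=(0.038938, 0.332957), Y(Ω₂)=(-0.000000, 0.000000)
  term(m=+7) = (-0.000000, -0.000000)   from Y*(Ω₁)=(0.130338, 0.016507), Y(Ω₂)=(-0.000000, -0.000000)
Total Σ_m = (-0.374833, -0.000000). Multiply by 0.837758: (-0.314019, -0.000000). P_7(cos γ) = -0.314019

-0.314019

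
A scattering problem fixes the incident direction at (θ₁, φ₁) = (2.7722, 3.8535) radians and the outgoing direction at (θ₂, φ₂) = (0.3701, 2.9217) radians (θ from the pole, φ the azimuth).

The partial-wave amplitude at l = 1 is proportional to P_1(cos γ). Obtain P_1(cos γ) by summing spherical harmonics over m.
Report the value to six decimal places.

-0.791520

Expand P_1 via completeness: Σ_{m} conj(Y_{1,m}) at Ω₁ times Y_{1,m} at Ω₂ —
  [-1]  conj(Y_{1,-1})(Ω₁) = -0.09444 - 0.08149j ; Y_{1,-1}(Ω₂) = -0.12196 - 0.02726j ; Δ = 0.00930 + 0.01251j
  [+0]  conj(Y_{1,0})(Ω₁) = -0.45564 + 0.00000j ; Y_{1,0}(Ω₂) = 0.45552 + 0.00000j ; Δ = -0.20756 + 0.00000j
  [+1]  conj(Y_{1,1})(Ω₁) = 0.09444 - 0.08149j ; Y_{1,1}(Ω₂) = 0.12196 - 0.02726j ; Δ = 0.00930 - 0.01251j
Σ over m = -0.18896 + 0.00000j; ×(4π/3) → -0.79152 + 0.00000j. Real part: -0.791520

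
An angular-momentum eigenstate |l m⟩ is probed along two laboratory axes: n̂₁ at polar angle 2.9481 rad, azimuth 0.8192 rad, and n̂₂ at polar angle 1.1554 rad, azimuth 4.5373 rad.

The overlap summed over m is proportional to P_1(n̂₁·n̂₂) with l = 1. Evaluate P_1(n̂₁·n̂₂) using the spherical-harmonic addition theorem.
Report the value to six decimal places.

Term-by-term m-sum for l=1 (normalisation 4π/3 = 4.188790):
  m=-1: (0.045362, 0.048537) × (-0.055065, 0.311279) = (-0.017606, 0.011447)  (running Σ = (-0.017606, 0.011447))
  m=0: (-0.479485, -0.000000) × (0.197177, 0.000000) = (-0.094543, -0.000000)  (running Σ = (-0.112150, 0.011447))
  m=1: (-0.045362, 0.048537) × (0.055065, 0.311279) = (-0.017606, -0.011447)  (running Σ = (-0.129756, 0.000000))
Σ over m = (-0.129756, 0.000000); ×(4π/3) → (-0.543520, 0.000000). Real part: -0.543520

-0.543520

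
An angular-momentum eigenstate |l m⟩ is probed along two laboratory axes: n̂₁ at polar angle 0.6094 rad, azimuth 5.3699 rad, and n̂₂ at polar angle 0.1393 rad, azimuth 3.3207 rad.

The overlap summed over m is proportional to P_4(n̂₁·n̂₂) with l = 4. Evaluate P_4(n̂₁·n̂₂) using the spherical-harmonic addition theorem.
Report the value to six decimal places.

Term-by-term m-sum for l=4 (normalisation 4π/9 = 1.396263):
  m=-4: -0.041417+0.023251i × +0.000124-0.000108i = -0.000003+0.000007i  (running Σ = -0.000003+0.000007i)
  m=-3: -0.177138-0.075256i × -0.002851+0.001698i = +0.000633-0.000086i  (running Σ = +0.000630-0.000079i)
  m=-2: -0.102775-0.393018i × +0.035425-0.013262i = -0.008853-0.012560i  (running Σ = -0.008223-0.012639i)
  m=-1: +0.231599-0.299950i × -0.247406+0.044792i = -0.043864+0.084583i  (running Σ = -0.052086+0.071945i)
  m=0: -0.142596-0.000000i × +0.766082+0.000000i = -0.109240-0.000000i  (running Σ = -0.161327+0.071945i)
  m=1: -0.231599-0.299950i × +0.247406+0.044792i = -0.043864-0.084583i  (running Σ = -0.205190-0.012639i)
  m=2: -0.102775+0.393018i × +0.035425+0.013262i = -0.008853+0.012560i  (running Σ = -0.214043-0.000079i)
  m=3: +0.177138-0.075256i × +0.002851+0.001698i = +0.000633+0.000086i  (running Σ = -0.213410+0.000007i)
  m=4: -0.041417-0.023251i × +0.000124+0.000108i = -0.000003-0.000007i  (running Σ = -0.213413+0.000000i)
Total Σ_m = -0.213413+0.000000i. Multiply by 1.396263: -0.297981+0.000000i. P_4(cos γ) = -0.297981

-0.297981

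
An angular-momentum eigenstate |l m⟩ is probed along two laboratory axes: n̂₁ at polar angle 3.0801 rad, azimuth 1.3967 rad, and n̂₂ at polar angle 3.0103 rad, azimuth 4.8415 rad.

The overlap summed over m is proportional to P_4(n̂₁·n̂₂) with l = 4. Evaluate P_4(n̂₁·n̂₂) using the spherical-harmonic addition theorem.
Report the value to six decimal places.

Summing Y*_{l m}(θ₁,φ₁)·Y_{l m}(θ₂,φ₂) over m ∈ [−4, 4]; prefactor 4π/(2·4+1) = 1.396263:
  [-4]  conj(Y_{4,-4})(Ω₁) = 0.00000 - 0.00000j ; Y_{4,-4}(Ω₂) = 0.00011 - 0.00006j ; Δ = 0.00000 - 0.00000j
  [-3]  conj(Y_{4,-3})(Ω₁) = 0.00014 + 0.00025j ; Y_{4,-3}(Ω₂) = 0.00105 + 0.00258j ; Δ = -0.00000 + 0.00000j
  [-2]  conj(Y_{4,-2})(Ω₁) = -0.00709 + 0.00257j ; Y_{4,-2}(Ω₂) = -0.03259 + 0.00861j ; Δ = 0.00021 - 0.00014j
  [-1]  conj(Y_{4,-1})(Ω₁) = -0.01997 - 0.11356j ; Y_{4,-1}(Ω₂) = -0.03067 - 0.23626j ; Δ = -0.02622 + 0.00820j
  [+0]  conj(Y_{4,0})(Ω₁) = 0.83036 + 0.00000j ; Y_{4,0}(Ω₂) = 0.77485 + 0.00000j ; Δ = 0.64340 + 0.00000j
  [+1]  conj(Y_{4,1})(Ω₁) = 0.01997 - 0.11356j ; Y_{4,1}(Ω₂) = 0.03067 - 0.23626j ; Δ = -0.02622 - 0.00820j
  [+2]  conj(Y_{4,2})(Ω₁) = -0.00709 - 0.00257j ; Y_{4,2}(Ω₂) = -0.03259 - 0.00861j ; Δ = 0.00021 + 0.00014j
  [+3]  conj(Y_{4,3})(Ω₁) = -0.00014 + 0.00025j ; Y_{4,3}(Ω₂) = -0.00105 + 0.00258j ; Δ = -0.00000 - 0.00000j
  [+4]  conj(Y_{4,4})(Ω₁) = 0.00000 + 0.00000j ; Y_{4,4}(Ω₂) = 0.00011 + 0.00006j ; Δ = 0.00000 + 0.00000j
Σ over m = 0.59138 + 0.00000j; ×(4π/9) → 0.82573 + 0.00000j. Real part: 0.825729

0.825729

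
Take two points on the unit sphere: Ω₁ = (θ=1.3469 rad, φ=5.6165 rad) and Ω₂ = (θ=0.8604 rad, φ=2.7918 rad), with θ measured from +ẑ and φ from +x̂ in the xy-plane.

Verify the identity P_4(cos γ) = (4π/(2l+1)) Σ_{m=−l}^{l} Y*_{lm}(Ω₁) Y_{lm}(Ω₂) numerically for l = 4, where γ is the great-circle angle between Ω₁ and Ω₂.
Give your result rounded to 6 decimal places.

-0.367991

Expand P_4 via completeness: Σ_{m} conj(Y_{4,m}) at Ω₁ times Y_{4,m} at Ω₂ —
  m=-4: Y*=(-0.355724, -0.182872)  Y=(0.024964, 0.144023)  product (0.017458, -0.055797)
  m=-3: Y*=(-0.107218, -0.234242)  Y=(-0.177149, -0.308382)  product (-0.053242, 0.074560)
  m=-2: Y*=(-0.048989, 0.202442)  Y=(0.290806, 0.244736)  product (-0.063791, 0.046882)
  m=-1: Y*=(-0.213688, 0.168146)  Y=(0.005064, 0.001847)  product (-0.001393, 0.000457)
  m=+0: Y*=(0.169906, -0.000000)  Y=(-0.362653, 0.000000)  product (-0.061617, 0.000000)
  m=+1: Y*=(0.213688, 0.168146)  Y=(-0.005064, 0.001847)  product (-0.001393, -0.000457)
  m=+2: Y*=(-0.048989, -0.202442)  Y=(0.290806, -0.244736)  product (-0.063791, -0.046882)
  m=+3: Y*=(0.107218, -0.234242)  Y=(0.177149, -0.308382)  product (-0.053242, -0.074560)
  m=+4: Y*=(-0.355724, 0.182872)  Y=(0.024964, -0.144023)  product (0.017458, 0.055797)
Total Σ_m = (-0.263554, -0.000000). Multiply by 1.396263: (-0.367991, -0.000000). P_4(cos γ) = -0.367991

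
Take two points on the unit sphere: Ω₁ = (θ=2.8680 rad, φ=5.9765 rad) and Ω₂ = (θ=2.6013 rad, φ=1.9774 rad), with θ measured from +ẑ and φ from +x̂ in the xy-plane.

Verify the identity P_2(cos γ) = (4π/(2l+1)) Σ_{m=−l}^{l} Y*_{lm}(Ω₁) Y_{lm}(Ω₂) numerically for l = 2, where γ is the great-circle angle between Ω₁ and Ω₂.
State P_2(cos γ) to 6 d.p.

Summing Y*_{l m}(θ₁,φ₁)·Y_{l m}(θ₂,φ₂) over m ∈ [−2, 2]; prefactor 4π/(2·2+1) = 2.513274:
  term(m=-2) = -0.00041 + 0.00285j   from Y*(Ω₁)=0.02306 - 0.01623j, Y(Ω₂)=-0.07023 + 0.07425j
  term(m=-1) = -0.04481 - 0.05179j   from Y*(Ω₁)=-0.19160 + 0.06067j, Y(Ω₂)=0.13478 + 0.31300j
  term(m=+0) = 0.21369 + 0.00000j   from Y*(Ω₁)=0.56171 + 0.00000j, Y(Ω₂)=0.38043 + 0.00000j
  term(m=+1) = -0.04481 + 0.05179j   from Y*(Ω₁)=0.19160 + 0.06067j, Y(Ω₂)=-0.13478 + 0.31300j
  term(m=+2) = -0.00041 - 0.00285j   from Y*(Ω₁)=0.02306 + 0.01623j, Y(Ω₂)=-0.07023 - 0.07425j
Σ over m = 0.12324 + 0.00000j; ×(4π/5) → 0.30973 + 0.00000j. Real part: 0.309725

0.309725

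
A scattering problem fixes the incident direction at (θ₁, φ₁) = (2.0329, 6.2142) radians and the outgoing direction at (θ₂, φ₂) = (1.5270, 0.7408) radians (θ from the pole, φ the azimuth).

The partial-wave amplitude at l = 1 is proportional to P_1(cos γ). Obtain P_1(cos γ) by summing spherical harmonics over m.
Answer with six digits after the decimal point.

0.597209

Expand P_1 via completeness: Σ_{m} conj(Y_{1,m}) at Ω₁ times Y_{1,m} at Ω₂ —
  m=-1: Y*=(0.308522, -0.021317)  Y=(0.254706, -0.232943)  product (0.073617, -0.077298)
  m=+0: Y*=(-0.217835, -0.000000)  Y=(0.021392, 0.000000)  product (-0.004660, -0.000000)
  m=+1: Y*=(-0.308522, -0.021317)  Y=(-0.254706, -0.232943)  product (0.073617, 0.077298)
Total Σ_m = (0.142573, 0.000000). Multiply by 4.188790: (0.597209, 0.000000). P_1(cos γ) = 0.597209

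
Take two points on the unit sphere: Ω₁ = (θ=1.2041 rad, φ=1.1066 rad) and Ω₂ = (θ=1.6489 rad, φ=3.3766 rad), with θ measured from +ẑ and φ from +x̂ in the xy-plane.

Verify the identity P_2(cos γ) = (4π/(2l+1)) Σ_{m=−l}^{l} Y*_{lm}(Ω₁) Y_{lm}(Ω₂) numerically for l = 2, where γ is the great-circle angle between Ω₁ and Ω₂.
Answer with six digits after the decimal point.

Summing Y*_{l m}(θ₁,φ₁)·Y_{l m}(θ₂,φ₂) over m ∈ [−2, 2]; prefactor 4π/(2·2+1) = 2.513274:
  term(m=-2) = -0.02217 + 0.12732j   from Y*(Ω₁)=-0.20168 + 0.26952j, Y(Ω₂)=0.34229 - 0.17388j
  term(m=-1) = 0.01000 + 0.01189j   from Y*(Ω₁)=0.11576 + 0.23121j, Y(Ω₂)=0.05844 - 0.01399j
  term(m=+0) = 0.06000 + 0.00000j   from Y*(Ω₁)=-0.19376 + 0.00000j, Y(Ω₂)=-0.30963 + 0.00000j
  term(m=+1) = 0.01000 - 0.01189j   from Y*(Ω₁)=-0.11576 + 0.23121j, Y(Ω₂)=-0.05844 - 0.01399j
  term(m=+2) = -0.02217 - 0.12732j   from Y*(Ω₁)=-0.20168 - 0.26952j, Y(Ω₂)=0.34229 + 0.17388j
Σ over m = 0.03566 + 0.00000j; ×(4π/5) → 0.08962 + 0.00000j. Real part: 0.089622

0.089622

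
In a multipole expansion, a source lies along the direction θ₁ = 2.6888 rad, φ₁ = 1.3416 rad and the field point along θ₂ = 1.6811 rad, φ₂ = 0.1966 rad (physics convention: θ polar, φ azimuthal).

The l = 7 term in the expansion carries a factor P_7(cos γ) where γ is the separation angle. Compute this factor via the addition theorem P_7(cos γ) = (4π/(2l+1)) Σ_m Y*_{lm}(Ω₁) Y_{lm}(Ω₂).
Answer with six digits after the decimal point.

Addition theorem: P_7(cos γ) = (4π/15) Σ_m Y*_{lm}(Ω₁) Y_{lm}(Ω₂), m = −7…7:
  m=-7: (-0.001533, 0.000051) × (0.092654, -0.470108) = (-0.000118, 0.000725)  (running Σ = (-0.000118, 0.000725))
  m=-6: (0.002293, -0.011570) × (-0.075710, 0.183560) = (0.001950, 0.001297)  (running Σ = (0.001832, 0.002022))
  m=-5: (0.050958, 0.023051) × (-0.166274, 0.249522) = (-0.014225, 0.008882)  (running Σ = (-0.012392, 0.010904))
  m=-4: (-0.110467, 0.144109) × (0.158298, -0.158616) = (0.005371, 0.040334)  (running Σ = (-0.007021, 0.051238))
  m=-3: (-0.253580, -0.308757) × (0.200524, -0.134204) = (-0.092285, -0.027882)  (running Σ = (-0.099306, 0.023357))
  m=-2: (0.472165, -0.232989) × (-0.215120, 0.089232) = (-0.080782, 0.092253)  (running Σ = (-0.180088, 0.115609))
  m=-1: (0.046494, 0.199292) × (-0.213938, 0.042611) = (-0.018439, -0.040655)  (running Σ = (-0.198527, 0.074954))
  m=0: (0.404611, -0.000000) × (0.235153, 0.000000) = (0.095146, 0.000000)  (running Σ = (-0.103382, 0.074954))
  m=1: (-0.046494, 0.199292) × (0.213938, 0.042611) = (-0.018439, 0.040655)  (running Σ = (-0.121820, 0.115609))
  m=2: (0.472165, 0.232989) × (-0.215120, -0.089232) = (-0.080782, -0.092253)  (running Σ = (-0.202603, 0.023357))
  m=3: (0.253580, -0.308757) × (-0.200524, -0.134204) = (-0.092285, 0.027882)  (running Σ = (-0.294888, 0.051238))
  m=4: (-0.110467, -0.144109) × (0.158298, 0.158616) = (0.005371, -0.040334)  (running Σ = (-0.289516, 0.010904))
  m=5: (-0.050958, 0.023051) × (0.166274, 0.249522) = (-0.014225, -0.008882)  (running Σ = (-0.303741, 0.002022))
  m=6: (0.002293, 0.011570) × (-0.075710, -0.183560) = (0.001950, -0.001297)  (running Σ = (-0.301791, 0.000725))
  m=7: (0.001533, 0.000051) × (-0.092654, -0.470108) = (-0.000118, -0.000725)  (running Σ = (-0.301909, 0.000000))
Accumulated sum (-0.301909, 0.000000); after 4π/(2l+1) scaling, (-0.252926, 0.000000) ⇒ P_7 = -0.252926

-0.252926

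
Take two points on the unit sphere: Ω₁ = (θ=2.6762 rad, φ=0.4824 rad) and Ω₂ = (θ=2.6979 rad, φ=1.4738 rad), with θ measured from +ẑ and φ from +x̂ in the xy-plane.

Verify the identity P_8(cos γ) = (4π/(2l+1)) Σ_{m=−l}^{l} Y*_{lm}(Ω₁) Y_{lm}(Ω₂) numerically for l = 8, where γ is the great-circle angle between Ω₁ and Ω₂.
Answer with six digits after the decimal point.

-0.395863

Expand P_8 via completeness: Σ_{m} conj(Y_{8,m}) at Ω₁ times Y_{8,m} at Ω₂ —
  m=-8: Y*=-0.000639-0.000558i  Y=+0.000424+0.000416i  product -0.000000-0.000001i
  m=-7: Y*=+0.006568+0.001574i  Y=+0.003141-0.003893i  product +0.000027-0.000021i
  m=-6: Y*=-0.032733+0.008260i  Y=-0.022110-0.014548i  product +0.000844+0.000294i
  m=-5: Y*=+0.088536-0.079167i  Y=-0.046097+0.087477i  product +0.002844+0.011394i
  m=-4: Y*=-0.104515+0.278680i  Y=+0.245034+0.100146i  product -0.053519+0.057819i
  m=-3: Y*=-0.061832-0.497723i  Y=+0.138614-0.462833i  product -0.238934-0.040374i
  m=-2: Y*=+0.258495+0.373022i  Y=-0.489001-0.096071i  product -0.090568-0.207242i
  m=-1: Y*=+0.048677+0.025490i  Y=-0.003112+0.031987i  product -0.000967+0.001478i
  m=+0: Y*=-0.473276-0.000000i  Y=-0.475441+0.000000i  product +0.225014+0.000000i
  m=+1: Y*=-0.048677+0.025490i  Y=+0.003112+0.031987i  product -0.000967-0.001478i
  m=+2: Y*=+0.258495-0.373022i  Y=-0.489001+0.096071i  product -0.090568+0.207242i
  m=+3: Y*=+0.061832-0.497723i  Y=-0.138614-0.462833i  product -0.238934+0.040374i
  m=+4: Y*=-0.104515-0.278680i  Y=+0.245034-0.100146i  product -0.053519-0.057819i
  m=+5: Y*=-0.088536-0.079167i  Y=+0.046097+0.087477i  product +0.002844-0.011394i
  m=+6: Y*=-0.032733-0.008260i  Y=-0.022110+0.014548i  product +0.000844-0.000294i
  m=+7: Y*=-0.006568+0.001574i  Y=-0.003141-0.003893i  product +0.000027+0.000021i
  m=+8: Y*=-0.000639+0.000558i  Y=+0.000424-0.000416i  product -0.000000+0.000001i
Accumulated sum -0.535530+0.000000i; after 4π/(2l+1) scaling, -0.395863+0.000000i ⇒ P_8 = -0.395863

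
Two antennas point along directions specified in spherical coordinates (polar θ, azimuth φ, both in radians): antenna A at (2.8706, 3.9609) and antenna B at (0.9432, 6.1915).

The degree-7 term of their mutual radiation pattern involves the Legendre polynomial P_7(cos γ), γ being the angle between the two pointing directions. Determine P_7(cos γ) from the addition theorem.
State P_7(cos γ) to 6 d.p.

-0.154600

Summing Y*_{l m}(θ₁,φ₁)·Y_{l m}(θ₂,φ₂) over m ∈ [−7, 7]; prefactor 4π/(2·7+1) = 0.837758:
  term(m=-7) = -0.00001 - 0.00000j   from Y*(Ω₁)=-0.00004 + 0.00003j, Y(Ω₂)=0.09119 + 0.06815j
  term(m=-6) = -0.00014 + 0.00015j   from Y*(Ω₁)=-0.00013 + 0.00065j, Y(Ω₂)=0.26342 + 0.16154j
  term(m=-5) = 0.00039 + 0.00245j   from Y*(Ω₁)=0.00322 + 0.00456j, Y(Ω₂)=0.39817 + 0.19649j
  term(m=-4) = 0.00791 + 0.00435j   from Y*(Ω₁)=0.03262 + 0.00445j, Y(Ω₂)=0.25600 + 0.09833j
  term(m=-3) = -0.02046 + 0.00886j   from Y*(Ω₁)=0.10689 - 0.08709j, Y(Ω₂)=-0.15561 - 0.04392j
  term(m=-2) = -0.03460 + 0.13485j   from Y*(Ω₁)=0.02644 - 0.38931j, Y(Ω₂)=-0.35080 - 0.06506j
  term(m=-1) = -0.00569 - 0.00734j   from Y*(Ω₁)=-0.43137 - 0.46167j, Y(Ω₂)=0.01464 + 0.00135j
  term(m=+0) = -0.07934 + 0.00000j   from Y*(Ω₁)=-0.22463 + 0.00000j, Y(Ω₂)=0.35321 + 0.00000j
  term(m=+1) = -0.00569 + 0.00734j   from Y*(Ω₁)=0.43137 - 0.46167j, Y(Ω₂)=-0.01464 + 0.00135j
  term(m=+2) = -0.03460 - 0.13485j   from Y*(Ω₁)=0.02644 + 0.38931j, Y(Ω₂)=-0.35080 + 0.06506j
  term(m=+3) = -0.02046 - 0.00886j   from Y*(Ω₁)=-0.10689 - 0.08709j, Y(Ω₂)=0.15561 - 0.04392j
  term(m=+4) = 0.00791 - 0.00435j   from Y*(Ω₁)=0.03262 - 0.00445j, Y(Ω₂)=0.25600 - 0.09833j
  term(m=+5) = 0.00039 - 0.00245j   from Y*(Ω₁)=-0.00322 + 0.00456j, Y(Ω₂)=-0.39817 + 0.19649j
  term(m=+6) = -0.00014 - 0.00015j   from Y*(Ω₁)=-0.00013 - 0.00065j, Y(Ω₂)=0.26342 - 0.16154j
  term(m=+7) = -0.00001 + 0.00000j   from Y*(Ω₁)=0.00004 + 0.00003j, Y(Ω₂)=-0.09119 + 0.06815j
Total Σ_m = -0.18454 + 0.00000j. Multiply by 0.837758: -0.15460 + 0.00000j. P_7(cos γ) = -0.154600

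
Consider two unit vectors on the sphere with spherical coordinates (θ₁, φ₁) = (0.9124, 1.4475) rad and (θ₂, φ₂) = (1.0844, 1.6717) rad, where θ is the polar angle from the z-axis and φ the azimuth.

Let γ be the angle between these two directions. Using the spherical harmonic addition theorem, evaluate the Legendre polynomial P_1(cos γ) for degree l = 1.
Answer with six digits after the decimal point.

Addition theorem: P_1(cos γ) = (4π/3) Σ_m Y*_{lm}(Ω₁) Y_{lm}(Ω₂), m = −1…1:
  term(m=-1) = 0.08138 - 0.01856j   from Y*(Ω₁)=0.03361 + 0.27120j, Y(Ω₂)=-0.03077 - 0.30387j
  term(m=+0) = 0.06828 + 0.00000j   from Y*(Ω₁)=0.29895 + 0.00000j, Y(Ω₂)=0.22839 + 0.00000j
  term(m=+1) = 0.08138 + 0.01856j   from Y*(Ω₁)=-0.03361 + 0.27120j, Y(Ω₂)=0.03077 - 0.30387j
Accumulated sum 0.23103 + 0.00000j; after 4π/(2l+1) scaling, 0.96774 + 0.00000j ⇒ P_1 = 0.967744

0.967744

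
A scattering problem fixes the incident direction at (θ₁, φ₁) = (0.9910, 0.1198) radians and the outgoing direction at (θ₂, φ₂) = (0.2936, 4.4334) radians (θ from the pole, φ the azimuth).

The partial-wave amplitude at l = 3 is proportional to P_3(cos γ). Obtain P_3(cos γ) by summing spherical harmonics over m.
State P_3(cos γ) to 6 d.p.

-0.446277

Expand P_3 via completeness: Σ_{m} conj(Y_{3,m}) at Ω₁ times Y_{3,m} at Ω₂ —
  m=-3: Y*=+0.228670+0.085915i  Y=+0.007510-0.006773i  product +0.002299-0.000903i
  m=-2: Y*=+0.380655+0.092991i  Y=-0.069504-0.043380i  product -0.022423-0.022976i
  m=-1: Y*=+0.134406+0.016179i  Y=-0.092239+0.321996i  product -0.017607+0.041786i
  m=+0: Y*=-0.306522-0.000000i  Y=+0.564830+0.000000i  product -0.173133-0.000000i
  m=+1: Y*=-0.134406+0.016179i  Y=+0.092239+0.321996i  product -0.017607-0.041786i
  m=+2: Y*=+0.380655-0.092991i  Y=-0.069504+0.043380i  product -0.022423+0.022976i
  m=+3: Y*=-0.228670+0.085915i  Y=-0.007510-0.006773i  product +0.002299+0.000903i
Accumulated sum -0.248595-0.000000i; after 4π/(2l+1) scaling, -0.446277-0.000000i ⇒ P_3 = -0.446277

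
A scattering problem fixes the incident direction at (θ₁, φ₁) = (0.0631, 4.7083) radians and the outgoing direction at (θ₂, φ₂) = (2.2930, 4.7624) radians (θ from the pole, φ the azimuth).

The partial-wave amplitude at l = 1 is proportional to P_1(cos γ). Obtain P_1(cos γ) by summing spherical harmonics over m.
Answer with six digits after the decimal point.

-0.612478

Addition theorem: P_1(cos γ) = (4π/3) Σ_m Y*_{lm}(Ω₁) Y_{lm}(Ω₂), m = −1…1:
  m=-1: Y*=(-0.000089, -0.021786)  Y=(0.012960, 0.258918)  product (0.005640, -0.000305)
  m=+0: Y*=(0.487630, -0.000000)  Y=(-0.322986, 0.000000)  product (-0.157498, 0.000000)
  m=+1: Y*=(0.000089, -0.021786)  Y=(-0.012960, 0.258918)  product (0.005640, 0.000305)
Accumulated sum (-0.146218, 0.000000); after 4π/(2l+1) scaling, (-0.612478, 0.000000) ⇒ P_1 = -0.612478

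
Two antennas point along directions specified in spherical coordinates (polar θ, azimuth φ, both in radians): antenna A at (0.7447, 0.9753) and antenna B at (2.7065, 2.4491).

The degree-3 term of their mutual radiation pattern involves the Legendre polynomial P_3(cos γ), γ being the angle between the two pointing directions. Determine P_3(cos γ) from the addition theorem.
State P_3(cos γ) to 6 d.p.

0.306020

Expand P_3 via completeness: Σ_{m} conj(Y_{3,m}) at Ω₁ times Y_{3,m} at Ω₂ —
  m=-3: Y*=(-0.126882, 0.027800)  Y=(0.015161, -0.027317)  product (-0.001164, 0.003888)
  m=-2: Y*=(-0.127971, 0.320581)  Y=(-0.030418, -0.161813)  product (0.055767, 0.010956)
  m=-1: Y*=(0.209266, 0.308859)  Y=(-0.326237, -0.270625)  product (0.015315, -0.157394)
  m=+0: Y*=(-0.081422, -0.000000)  Y=(-0.376212, 0.000000)  product (0.030632, 0.000000)
  m=+1: Y*=(-0.209266, 0.308859)  Y=(0.326237, -0.270625)  product (0.015315, 0.157394)
  m=+2: Y*=(-0.127971, -0.320581)  Y=(-0.030418, 0.161813)  product (0.055767, -0.010956)
  m=+3: Y*=(0.126882, 0.027800)  Y=(-0.015161, -0.027317)  product (-0.001164, -0.003888)
Total Σ_m = (0.170466, -0.000000). Multiply by 1.795196: (0.306020, -0.000000). P_3(cos γ) = 0.306020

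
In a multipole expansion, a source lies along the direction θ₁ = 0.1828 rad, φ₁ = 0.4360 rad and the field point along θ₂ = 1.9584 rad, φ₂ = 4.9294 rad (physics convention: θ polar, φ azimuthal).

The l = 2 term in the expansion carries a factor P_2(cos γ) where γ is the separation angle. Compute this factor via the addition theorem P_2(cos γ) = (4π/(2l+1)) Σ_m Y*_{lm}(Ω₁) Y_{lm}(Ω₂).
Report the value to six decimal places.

Term-by-term m-sum for l=2 (normalisation 4π/5 = 2.513274):
  m=-2: Y*=+0.008211+0.009773i  Y=-0.300392+0.139231i  product -0.003827-0.001792i
  m=-1: Y*=+0.125178+0.058321i  Y=-0.058207-0.263999i  product +0.008110-0.036441i
  m=+0: Y*=+0.599517-0.000000i  Y=-0.180219+0.000000i  product -0.108044+0.000000i
  m=+1: Y*=-0.125178+0.058321i  Y=+0.058207-0.263999i  product +0.008110+0.036441i
  m=+2: Y*=+0.008211-0.009773i  Y=-0.300392-0.139231i  product -0.003827+0.001792i
Total Σ_m = -0.099478+0.000000i. Multiply by 2.513274: -0.250016+0.000000i. P_2(cos γ) = -0.250016

-0.250016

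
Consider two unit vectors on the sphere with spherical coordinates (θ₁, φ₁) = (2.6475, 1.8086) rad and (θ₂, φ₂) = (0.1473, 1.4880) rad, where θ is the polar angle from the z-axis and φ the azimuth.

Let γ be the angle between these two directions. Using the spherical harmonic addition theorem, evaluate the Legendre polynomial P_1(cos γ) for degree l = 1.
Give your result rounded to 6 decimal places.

-0.804810

Term-by-term m-sum for l=1 (normalisation 4π/3 = 4.188790):
  term(m=-1) = 0.00788 + 0.00262j   from Y*(Ω₁)=-0.03860 + 0.15923j, Y(Ω₂)=0.00419 - 0.05053j
  term(m=+0) = -0.20790 + 0.00000j   from Y*(Ω₁)=-0.43017 + 0.00000j, Y(Ω₂)=0.48331 + 0.00000j
  term(m=+1) = 0.00788 - 0.00262j   from Y*(Ω₁)=0.03860 + 0.15923j, Y(Ω₂)=-0.00419 - 0.05053j
Total Σ_m = -0.19213 + 0.00000j. Multiply by 4.188790: -0.80481 + 0.00000j. P_1(cos γ) = -0.804810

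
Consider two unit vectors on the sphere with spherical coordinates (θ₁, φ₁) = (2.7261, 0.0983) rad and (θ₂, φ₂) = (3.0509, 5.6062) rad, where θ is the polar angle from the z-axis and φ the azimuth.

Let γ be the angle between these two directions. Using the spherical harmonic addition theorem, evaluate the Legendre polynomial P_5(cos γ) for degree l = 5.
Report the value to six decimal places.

0.248939

Term-by-term m-sum for l=5 (normalisation 4π/11 = 1.142397):
  m=-5: Y*=0.00438 + 0.00235j  Y=-0.00000 - 0.00000j  product -0.00000 - 0.00000j
  m=-4: Y*=-0.03293 - 0.01366j  Y=0.00009 - 0.00004j  product -0.00000 + 0.00000j
  m=-3: Y*=0.14223 + 0.04320j  Y=-0.00090 + 0.00183j  product -0.00021 + 0.00022j
  m=-2: Y*=-0.37442 - 0.07458j  Y=-0.00588 - 0.02671j  product 0.00021 + 0.01044j
  m=-1: Y*=0.51404 + 0.05069j  Y=0.17572 + 0.14122j  product 0.08317 + 0.08150j
  m=+0: Y*=-0.05869 + 0.00000j  Y=-0.87875 + 0.00000j  product 0.05157 + 0.00000j
  m=+1: Y*=-0.51404 + 0.05069j  Y=-0.17572 + 0.14122j  product 0.08317 - 0.08150j
  m=+2: Y*=-0.37442 + 0.07458j  Y=-0.00588 + 0.02671j  product 0.00021 - 0.01044j
  m=+3: Y*=-0.14223 + 0.04320j  Y=0.00090 + 0.00183j  product -0.00021 - 0.00022j
  m=+4: Y*=-0.03293 + 0.01366j  Y=0.00009 + 0.00004j  product -0.00000 - 0.00000j
  m=+5: Y*=-0.00438 + 0.00235j  Y=0.00000 - 0.00000j  product -0.00000 + 0.00000j
Σ over m = 0.21791 - 0.00000j; ×(4π/11) → 0.24894 - 0.00000j. Real part: 0.248939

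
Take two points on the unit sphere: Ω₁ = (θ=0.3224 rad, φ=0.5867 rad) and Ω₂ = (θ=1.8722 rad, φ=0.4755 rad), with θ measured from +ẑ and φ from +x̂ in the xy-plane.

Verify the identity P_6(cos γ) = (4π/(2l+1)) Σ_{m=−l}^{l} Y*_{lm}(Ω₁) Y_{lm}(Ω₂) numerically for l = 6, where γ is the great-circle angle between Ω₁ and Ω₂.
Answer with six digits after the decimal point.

-0.310102

Summing Y*_{l m}(θ₁,φ₁)·Y_{l m}(θ₂,φ₂) over m ∈ [−6, 6]; prefactor 4π/(2·6+1) = 0.966644:
  term(m=-6) = 0.00014 + 0.00011j   from Y*(Ω₁)=-0.00045 - 0.00018j, Y(Ω₂)=-0.35114 - 0.10425j
  term(m=-5) = -0.00170 - 0.00106j   from Y*(Ω₁)=-0.00496 + 0.00105j, Y(Ω₂)=0.28480 + 0.27292j
  term(m=-4) = -0.00026 - 0.00012j   from Y*(Ω₁)=-0.02240 + 0.02283j, Y(Ω₂)=0.00295 + 0.00859j
  term(m=-3) = 0.04378 + 0.01517j   from Y*(Ω₁)=-0.02550 + 0.13309j, Y(Ω₂)=0.04917 - 0.33837j
  term(m=-2) = -0.03599 - 0.00814j   from Y*(Ω₁)=0.14570 + 0.34713j, Y(Ω₂)=-0.05693 + 0.07978j
  term(m=-1) = -0.17714 - 0.01978j   from Y*(Ω₁)=0.48649 + 0.32341j, Y(Ω₂)=-0.27126 + 0.13967j
  term(m=+0) = 0.02152 + 0.00000j   from Y*(Ω₁)=0.17229 + 0.00000j, Y(Ω₂)=0.12491 + 0.00000j
  term(m=+1) = -0.17714 + 0.01978j   from Y*(Ω₁)=-0.48649 + 0.32341j, Y(Ω₂)=0.27126 + 0.13967j
  term(m=+2) = -0.03599 + 0.00814j   from Y*(Ω₁)=0.14570 - 0.34713j, Y(Ω₂)=-0.05693 - 0.07978j
  term(m=+3) = 0.04378 - 0.01517j   from Y*(Ω₁)=0.02550 + 0.13309j, Y(Ω₂)=-0.04917 - 0.33837j
  term(m=+4) = -0.00026 + 0.00012j   from Y*(Ω₁)=-0.02240 - 0.02283j, Y(Ω₂)=0.00295 - 0.00859j
  term(m=+5) = -0.00170 + 0.00106j   from Y*(Ω₁)=0.00496 + 0.00105j, Y(Ω₂)=-0.28480 + 0.27292j
  term(m=+6) = 0.00014 - 0.00011j   from Y*(Ω₁)=-0.00045 + 0.00018j, Y(Ω₂)=-0.35114 + 0.10425j
Accumulated sum -0.32080 + 0.00000j; after 4π/(2l+1) scaling, -0.31010 + 0.00000j ⇒ P_6 = -0.310102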